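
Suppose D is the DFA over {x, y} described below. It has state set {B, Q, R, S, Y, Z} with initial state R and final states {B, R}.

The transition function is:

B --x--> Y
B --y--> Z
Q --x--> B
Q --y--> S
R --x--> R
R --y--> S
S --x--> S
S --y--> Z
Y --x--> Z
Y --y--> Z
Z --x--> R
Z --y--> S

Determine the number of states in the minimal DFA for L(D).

3

Reachable states from the start: {R,S,Z}. Unreachable: {B,Q,Y} — drop them.
Start with accepting vs non-accepting: {R} | {S,Z}.
On input x, block {S,Z} splits into {Z} and {S}.
No further refinement is possible. Final partition (3 blocks): {R} | {Z} | {S}.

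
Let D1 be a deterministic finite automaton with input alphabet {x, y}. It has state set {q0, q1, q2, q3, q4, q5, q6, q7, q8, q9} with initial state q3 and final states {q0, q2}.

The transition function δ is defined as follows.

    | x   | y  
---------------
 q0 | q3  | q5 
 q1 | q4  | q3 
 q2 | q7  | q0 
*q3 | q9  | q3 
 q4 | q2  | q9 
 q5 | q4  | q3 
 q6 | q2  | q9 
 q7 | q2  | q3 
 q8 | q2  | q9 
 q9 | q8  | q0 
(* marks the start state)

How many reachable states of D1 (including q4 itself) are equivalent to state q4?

2

First remove the unreachable states {q1,q6}; 8 states remain.
Start with accepting vs non-accepting: {q0,q2} | {q3,q4,q5,q7,q8,q9}.
Split {q0,q2} by δ(·,y) → {q0} and {q2}.
Split {q3,q4,q5,q7,q8,q9} by δ(·,x) → {q3,q5,q9} and {q4,q7,q8}.
Refine {q3,q5,q9} on symbol x: members go to different blocks, giving {q5,q9} and {q3}.
On input y, block {q5,q9} splits into {q5} and {q9}.
Split {q4,q7,q8} by δ(·,y) → {q4,q8} and {q7}.
No further refinement is possible. Final partition (7 blocks): {q0} | {q5} | {q2} | {q4,q8} | {q3} | {q9} | {q7}.
The equivalence class containing q4 is {q4,q8}, of size 2.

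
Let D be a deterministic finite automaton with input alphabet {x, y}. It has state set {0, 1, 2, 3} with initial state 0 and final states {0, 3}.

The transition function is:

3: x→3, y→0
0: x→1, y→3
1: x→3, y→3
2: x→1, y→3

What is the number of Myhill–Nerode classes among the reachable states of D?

3

First remove the unreachable states {2}; 3 states remain.
Start with accepting vs non-accepting: {0,3} | {1}.
On input x, block {0,3} splits into {0} and {3}.
Stable partition: {0} | {1} | {3} — 3 equivalence classes.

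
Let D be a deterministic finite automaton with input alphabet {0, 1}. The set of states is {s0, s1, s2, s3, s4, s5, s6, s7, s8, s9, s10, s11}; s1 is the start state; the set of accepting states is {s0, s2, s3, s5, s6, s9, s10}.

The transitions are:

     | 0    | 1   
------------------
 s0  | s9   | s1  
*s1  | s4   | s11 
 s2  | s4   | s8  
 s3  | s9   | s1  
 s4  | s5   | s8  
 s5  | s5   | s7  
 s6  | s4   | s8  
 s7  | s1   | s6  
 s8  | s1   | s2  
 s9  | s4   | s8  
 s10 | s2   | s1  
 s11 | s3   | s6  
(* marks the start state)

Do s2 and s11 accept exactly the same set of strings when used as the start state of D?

Reachable states from the start: {s1,s2,s3,s4,s5,s6,s7,s8,s9,s11}. Unreachable: {s0,s10} — drop them.
Start with accepting vs non-accepting: {s2,s3,s5,s6,s9} | {s1,s4,s7,s8,s11}.
On input 0, block {s2,s3,s5,s6,s9} splits into {s2,s6,s9} and {s3,s5}.
Refine {s1,s4,s7,s8,s11} on symbol 0: members go to different blocks, giving {s1,s7,s8} and {s4,s11}.
On input 0, block {s1,s7,s8} splits into {s7,s8} and {s1}.
Refine {s3,s5} on symbol 0: members go to different blocks, giving {s3} and {s5}.
Refine {s4,s11} on symbol 0: members go to different blocks, giving {s4} and {s11}.
Stable partition: {s2,s6,s9} | {s7,s8} | {s3} | {s4} | {s1} | {s5} | {s11} — 7 equivalence classes.
s2 and s11 end up in different blocks, so they are distinguishable. For instance, the string 'ε' is accepted from only s2.

No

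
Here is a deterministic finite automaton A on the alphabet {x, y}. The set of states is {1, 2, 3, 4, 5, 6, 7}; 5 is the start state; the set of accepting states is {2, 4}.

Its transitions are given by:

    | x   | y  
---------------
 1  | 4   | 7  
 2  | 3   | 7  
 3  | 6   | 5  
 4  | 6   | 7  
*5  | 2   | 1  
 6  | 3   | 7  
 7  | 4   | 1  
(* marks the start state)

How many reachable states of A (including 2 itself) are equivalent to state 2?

Every state is reachable, so we keep all 7.
P0 = {2,4} | {1,3,5,6,7}.
Split {1,3,5,6,7} by δ(·,x) → {1,5,7} and {3,6}.
No further refinement is possible. Final partition (3 blocks): {2,4} | {1,5,7} | {3,6}.
The equivalence class containing 2 is {2,4}, of size 2.

2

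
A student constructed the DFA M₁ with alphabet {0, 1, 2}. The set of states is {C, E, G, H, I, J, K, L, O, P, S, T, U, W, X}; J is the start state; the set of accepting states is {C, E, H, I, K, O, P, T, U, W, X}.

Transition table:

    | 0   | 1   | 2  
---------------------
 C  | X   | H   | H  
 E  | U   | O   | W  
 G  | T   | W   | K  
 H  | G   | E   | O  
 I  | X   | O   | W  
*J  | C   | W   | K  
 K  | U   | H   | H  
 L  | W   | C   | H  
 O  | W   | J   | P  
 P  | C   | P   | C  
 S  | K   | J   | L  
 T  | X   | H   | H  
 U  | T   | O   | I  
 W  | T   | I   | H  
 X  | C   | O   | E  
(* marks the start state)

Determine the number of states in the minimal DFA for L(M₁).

8

States {L,S} cannot be reached from the start state, so discard them.
Initial partition by acceptance: {C,E,H,I,K,O,P,T,U,W,X} | {G,J}.
Refine {C,E,H,I,K,O,P,T,U,W,X} on symbol 0: members go to different blocks, giving {C,E,I,K,O,P,T,U,W,X} and {H}.
On input 1, block {C,E,I,K,O,P,T,U,W,X} splits into {E,I,P,U,W,X} and {C,K,T} and {O}.
Split {E,I,P,U,W,X} by δ(·,0) → {P,U,W,X} and {E,I}.
Refine {P,U,W,X} on symbol 1: members go to different blocks, giving {U,X} and {W} and {P}.
Stable partition: {U,X} | {G,J} | {H} | {C,K,T} | {O} | {E,I} | {W} | {P} — 8 equivalence classes.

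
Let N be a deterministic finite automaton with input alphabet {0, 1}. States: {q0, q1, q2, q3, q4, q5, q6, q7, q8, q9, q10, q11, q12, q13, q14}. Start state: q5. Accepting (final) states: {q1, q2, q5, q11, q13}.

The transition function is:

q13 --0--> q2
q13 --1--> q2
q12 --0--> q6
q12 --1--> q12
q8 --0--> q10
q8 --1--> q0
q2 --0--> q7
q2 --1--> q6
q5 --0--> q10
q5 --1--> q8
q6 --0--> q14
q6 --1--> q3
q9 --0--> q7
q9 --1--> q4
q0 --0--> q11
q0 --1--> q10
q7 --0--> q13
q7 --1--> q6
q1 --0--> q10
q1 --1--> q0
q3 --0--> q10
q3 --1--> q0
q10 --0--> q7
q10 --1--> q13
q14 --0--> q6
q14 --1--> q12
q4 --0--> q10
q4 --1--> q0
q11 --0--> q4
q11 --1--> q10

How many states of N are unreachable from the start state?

No path from q5 leads to q1, q9; the other 13 states are all reachable.

2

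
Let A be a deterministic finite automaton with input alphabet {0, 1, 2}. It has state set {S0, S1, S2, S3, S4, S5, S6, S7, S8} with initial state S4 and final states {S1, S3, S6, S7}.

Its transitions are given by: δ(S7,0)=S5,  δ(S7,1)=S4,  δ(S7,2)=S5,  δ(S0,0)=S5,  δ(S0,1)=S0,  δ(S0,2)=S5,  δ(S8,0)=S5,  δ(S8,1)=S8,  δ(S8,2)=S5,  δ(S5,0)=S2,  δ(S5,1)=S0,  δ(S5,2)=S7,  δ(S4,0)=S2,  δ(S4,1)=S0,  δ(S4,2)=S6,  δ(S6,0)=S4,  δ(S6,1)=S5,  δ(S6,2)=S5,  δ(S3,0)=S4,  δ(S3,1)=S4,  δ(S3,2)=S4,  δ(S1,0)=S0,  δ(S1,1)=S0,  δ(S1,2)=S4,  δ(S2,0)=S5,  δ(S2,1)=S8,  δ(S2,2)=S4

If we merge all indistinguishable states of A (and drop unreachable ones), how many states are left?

3

First remove the unreachable states {S1,S3}; 7 states remain.
Initial partition by acceptance: {S6,S7} | {S0,S2,S4,S5,S8}.
Refine {S0,S2,S4,S5,S8} on symbol 2: members go to different blocks, giving {S0,S2,S8} and {S4,S5}.
Stable partition: {S6,S7} | {S0,S2,S8} | {S4,S5} — 3 equivalence classes.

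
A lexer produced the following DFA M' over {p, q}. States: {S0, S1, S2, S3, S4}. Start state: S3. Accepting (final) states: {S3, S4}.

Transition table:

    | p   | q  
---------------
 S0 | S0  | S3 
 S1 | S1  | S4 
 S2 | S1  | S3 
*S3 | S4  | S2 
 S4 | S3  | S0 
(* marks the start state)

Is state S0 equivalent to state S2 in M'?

Yes

P0 = {S3,S4} | {S0,S1,S2}.
Stable partition: {S3,S4} | {S0,S1,S2} — 2 equivalence classes.
S0 and S2 lie in the same block of the stable partition, so they are equivalent — no string distinguishes them.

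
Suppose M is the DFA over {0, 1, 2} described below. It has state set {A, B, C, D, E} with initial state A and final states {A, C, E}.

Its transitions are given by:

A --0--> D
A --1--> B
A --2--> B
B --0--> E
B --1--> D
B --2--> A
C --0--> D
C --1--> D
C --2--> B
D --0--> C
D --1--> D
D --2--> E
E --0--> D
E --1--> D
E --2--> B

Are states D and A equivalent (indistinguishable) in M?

No

All states are reachable from the start state.
P0 = {A,C,E} | {B,D}.
No further refinement is possible. Final partition (2 blocks): {A,C,E} | {B,D}.
D and A end up in different blocks, so they are distinguishable. For instance, the string 'ε' is accepted from only A.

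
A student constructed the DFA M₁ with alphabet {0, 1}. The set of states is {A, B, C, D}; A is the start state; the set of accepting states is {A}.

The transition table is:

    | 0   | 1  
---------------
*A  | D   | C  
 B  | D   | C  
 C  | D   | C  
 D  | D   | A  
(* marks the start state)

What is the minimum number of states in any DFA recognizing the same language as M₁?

3

Reachable states from the start: {A,C,D}. Unreachable: {B} — drop them.
P0 = {A} | {C,D}.
Split {C,D} by δ(·,1) → {C} and {D}.
Stable partition: {A} | {C} | {D} — 3 equivalence classes.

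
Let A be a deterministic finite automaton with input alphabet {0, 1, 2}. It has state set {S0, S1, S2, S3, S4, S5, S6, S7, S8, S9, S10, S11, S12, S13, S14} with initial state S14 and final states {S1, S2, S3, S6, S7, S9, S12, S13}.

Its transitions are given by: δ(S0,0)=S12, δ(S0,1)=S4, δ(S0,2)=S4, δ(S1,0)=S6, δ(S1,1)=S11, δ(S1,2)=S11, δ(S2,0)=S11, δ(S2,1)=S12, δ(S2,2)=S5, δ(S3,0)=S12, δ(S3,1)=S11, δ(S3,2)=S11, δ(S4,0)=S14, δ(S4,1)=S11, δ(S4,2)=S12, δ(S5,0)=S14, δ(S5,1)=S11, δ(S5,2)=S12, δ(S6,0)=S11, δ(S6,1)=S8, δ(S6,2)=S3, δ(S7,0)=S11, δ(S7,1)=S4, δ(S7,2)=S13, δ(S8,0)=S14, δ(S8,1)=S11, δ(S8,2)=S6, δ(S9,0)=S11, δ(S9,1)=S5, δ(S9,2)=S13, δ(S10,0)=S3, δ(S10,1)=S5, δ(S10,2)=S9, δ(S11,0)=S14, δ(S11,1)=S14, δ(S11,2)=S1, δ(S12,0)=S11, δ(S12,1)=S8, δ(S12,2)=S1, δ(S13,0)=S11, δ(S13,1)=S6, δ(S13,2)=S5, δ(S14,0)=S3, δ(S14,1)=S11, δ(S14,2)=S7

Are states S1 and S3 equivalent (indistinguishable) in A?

States {S0,S2,S9,S10} cannot be reached from the start state, so discard them.
Start with accepting vs non-accepting: {S1,S3,S6,S7,S12,S13} | {S4,S5,S8,S11,S14}.
On input 0, block {S1,S3,S6,S7,S12,S13} splits into {S6,S7,S12,S13} and {S1,S3}.
Split {S6,S7,S12,S13} by δ(·,1) → {S6,S7,S12} and {S13}.
Refine {S6,S7,S12} on symbol 2: members go to different blocks, giving {S6,S12} and {S7}.
Split {S4,S5,S8,S11,S14} by δ(·,0) → {S4,S5,S8,S11} and {S14}.
Refine {S4,S5,S8,S11} on symbol 1: members go to different blocks, giving {S4,S5,S8} and {S11}.
Stable partition: {S6,S12} | {S4,S5,S8} | {S1,S3} | {S13} | {S7} | {S14} | {S11} — 7 equivalence classes.
S1 and S3 lie in the same block of the stable partition, so they are equivalent — no string distinguishes them.

Yes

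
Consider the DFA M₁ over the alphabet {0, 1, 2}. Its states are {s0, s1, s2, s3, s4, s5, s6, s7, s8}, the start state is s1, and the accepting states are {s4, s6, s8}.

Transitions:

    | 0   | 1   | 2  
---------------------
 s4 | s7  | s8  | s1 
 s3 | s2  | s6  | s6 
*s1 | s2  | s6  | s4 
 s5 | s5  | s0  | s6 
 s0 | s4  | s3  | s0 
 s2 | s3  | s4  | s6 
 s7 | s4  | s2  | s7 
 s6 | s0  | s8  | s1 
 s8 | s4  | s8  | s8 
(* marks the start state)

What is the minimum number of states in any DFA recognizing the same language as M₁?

States {s5} cannot be reached from the start state, so discard them.
P0 = {s4,s6,s8} | {s0,s1,s2,s3,s7}.
Split {s4,s6,s8} by δ(·,0) → {s4,s6} and {s8}.
Refine {s0,s1,s2,s3,s7} on symbol 0: members go to different blocks, giving {s1,s2,s3} and {s0,s7}.
Stable partition: {s4,s6} | {s1,s2,s3} | {s8} | {s0,s7} — 4 equivalence classes.

4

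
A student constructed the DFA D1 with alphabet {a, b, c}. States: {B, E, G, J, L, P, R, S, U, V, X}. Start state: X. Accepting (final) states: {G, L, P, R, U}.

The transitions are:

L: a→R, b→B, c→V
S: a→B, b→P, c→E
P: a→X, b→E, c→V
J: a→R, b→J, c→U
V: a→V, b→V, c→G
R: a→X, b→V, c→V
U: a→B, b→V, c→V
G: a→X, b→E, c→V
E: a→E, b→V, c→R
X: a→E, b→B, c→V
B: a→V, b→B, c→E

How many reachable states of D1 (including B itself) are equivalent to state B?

2

First remove the unreachable states {J,L,P,S,U}; 6 states remain.
P0 = {G,R} | {B,E,V,X}.
Split {B,E,V,X} by δ(·,c) → {B,X} and {E,V}.
The partition is now stable with 3 blocks: {G,R} | {B,X} | {E,V}.
State B belongs to the block {B,X}, which has 2 states.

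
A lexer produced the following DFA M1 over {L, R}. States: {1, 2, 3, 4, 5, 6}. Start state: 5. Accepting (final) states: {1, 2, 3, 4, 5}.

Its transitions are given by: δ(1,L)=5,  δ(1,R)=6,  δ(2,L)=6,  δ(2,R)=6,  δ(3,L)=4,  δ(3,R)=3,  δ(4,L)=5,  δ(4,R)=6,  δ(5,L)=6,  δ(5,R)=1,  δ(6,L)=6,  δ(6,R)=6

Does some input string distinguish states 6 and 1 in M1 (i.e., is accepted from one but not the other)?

Yes

Reachable states from the start: {1,5,6}. Unreachable: {2,3,4} — drop them.
Initial partition by acceptance: {1,5} | {6}.
Refine {1,5} on symbol L: members go to different blocks, giving {1} and {5}.
No further refinement is possible. Final partition (3 blocks): {1} | {6} | {5}.
6 and 1 end up in different blocks, so they are distinguishable. For instance, the string 'ε' is accepted from only 1.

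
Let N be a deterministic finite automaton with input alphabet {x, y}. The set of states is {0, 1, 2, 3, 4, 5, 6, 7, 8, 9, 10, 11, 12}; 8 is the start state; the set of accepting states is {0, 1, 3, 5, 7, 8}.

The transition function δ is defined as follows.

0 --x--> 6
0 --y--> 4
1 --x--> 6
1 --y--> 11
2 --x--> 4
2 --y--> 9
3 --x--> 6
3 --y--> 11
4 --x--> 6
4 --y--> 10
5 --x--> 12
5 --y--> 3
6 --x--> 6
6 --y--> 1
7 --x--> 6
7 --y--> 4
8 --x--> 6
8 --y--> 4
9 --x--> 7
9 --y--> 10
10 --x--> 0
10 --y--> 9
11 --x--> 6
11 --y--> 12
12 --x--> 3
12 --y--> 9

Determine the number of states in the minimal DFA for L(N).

States {2,5} cannot be reached from the start state, so discard them.
P0 = {0,1,3,7,8} | {4,6,9,10,11,12}.
Split {4,6,9,10,11,12} by δ(·,x) → {4,6,11} and {9,10,12}.
Refine {4,6,11} on symbol y: members go to different blocks, giving {4,11} and {6}.
The partition is now stable with 4 blocks: {0,1,3,7,8} | {4,11} | {9,10,12} | {6}.

4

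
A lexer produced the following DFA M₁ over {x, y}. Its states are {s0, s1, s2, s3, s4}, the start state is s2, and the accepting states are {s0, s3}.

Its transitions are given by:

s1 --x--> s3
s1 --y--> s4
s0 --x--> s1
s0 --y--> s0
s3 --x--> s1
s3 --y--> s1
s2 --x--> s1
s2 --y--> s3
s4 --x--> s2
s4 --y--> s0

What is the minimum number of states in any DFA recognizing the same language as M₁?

All states are reachable from the start state.
Initial partition by acceptance: {s0,s3} | {s1,s2,s4}.
Refine {s0,s3} on symbol y: members go to different blocks, giving {s0} and {s3}.
On input x, block {s1,s2,s4} splits into {s2,s4} and {s1}.
On input x, block {s2,s4} splits into {s2} and {s4}.
Stable partition: {s0} | {s2} | {s3} | {s1} | {s4} — 5 equivalence classes.

5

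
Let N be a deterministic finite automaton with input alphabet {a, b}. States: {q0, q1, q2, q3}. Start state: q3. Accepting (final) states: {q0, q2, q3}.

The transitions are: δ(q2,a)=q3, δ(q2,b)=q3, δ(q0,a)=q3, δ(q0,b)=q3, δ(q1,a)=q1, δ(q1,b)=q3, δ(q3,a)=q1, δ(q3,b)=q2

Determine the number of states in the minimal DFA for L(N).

3

States {q0} cannot be reached from the start state, so discard them.
Initial partition by acceptance: {q2,q3} | {q1}.
Refine {q2,q3} on symbol a: members go to different blocks, giving {q2} and {q3}.
The partition is now stable with 3 blocks: {q2} | {q1} | {q3}.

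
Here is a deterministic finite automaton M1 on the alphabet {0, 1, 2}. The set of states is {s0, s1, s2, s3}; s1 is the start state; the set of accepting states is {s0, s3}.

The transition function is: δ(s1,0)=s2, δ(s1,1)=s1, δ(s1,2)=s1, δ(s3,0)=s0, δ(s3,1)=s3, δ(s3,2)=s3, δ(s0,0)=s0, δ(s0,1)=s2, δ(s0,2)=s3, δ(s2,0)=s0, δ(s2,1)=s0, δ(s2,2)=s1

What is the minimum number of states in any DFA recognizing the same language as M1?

4

Start with accepting vs non-accepting: {s0,s3} | {s1,s2}.
On input 1, block {s0,s3} splits into {s0} and {s3}.
Split {s1,s2} by δ(·,0) → {s1} and {s2}.
The partition is now stable with 4 blocks: {s0} | {s1} | {s3} | {s2}.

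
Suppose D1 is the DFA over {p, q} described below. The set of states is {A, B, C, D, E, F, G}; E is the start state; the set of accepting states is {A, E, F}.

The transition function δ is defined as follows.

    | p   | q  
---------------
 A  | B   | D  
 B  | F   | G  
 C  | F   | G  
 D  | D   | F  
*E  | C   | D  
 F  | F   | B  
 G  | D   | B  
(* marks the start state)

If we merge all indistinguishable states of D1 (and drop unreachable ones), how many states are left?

First remove the unreachable states {A}; 6 states remain.
Start with accepting vs non-accepting: {E,F} | {B,C,D,G}.
Split {E,F} by δ(·,p) → {E} and {F}.
Split {B,C,D,G} by δ(·,p) → {B,C} and {D,G}.
Split {D,G} by δ(·,q) → {D} and {G}.
The partition is now stable with 5 blocks: {E} | {B,C} | {F} | {D} | {G}.

5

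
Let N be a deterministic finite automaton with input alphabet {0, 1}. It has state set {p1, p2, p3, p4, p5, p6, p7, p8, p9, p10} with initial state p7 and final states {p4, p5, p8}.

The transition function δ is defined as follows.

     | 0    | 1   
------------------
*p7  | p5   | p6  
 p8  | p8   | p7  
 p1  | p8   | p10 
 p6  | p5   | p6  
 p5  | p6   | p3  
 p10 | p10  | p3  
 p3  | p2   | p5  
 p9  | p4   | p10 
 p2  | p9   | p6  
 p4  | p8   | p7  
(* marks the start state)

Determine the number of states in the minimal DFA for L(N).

First remove the unreachable states {p1}; 9 states remain.
P0 = {p4,p5,p8} | {p2,p3,p6,p7,p9,p10}.
Refine {p4,p5,p8} on symbol 0: members go to different blocks, giving {p4,p8} and {p5}.
Split {p2,p3,p6,p7,p9,p10} by δ(·,0) → {p2,p3,p10} and {p6,p7} and {p9}.
Refine {p2,p3,p10} on symbol 0: members go to different blocks, giving {p3,p10} and {p2}.
Split {p3,p10} by δ(·,0) → {p3} and {p10}.
Stable partition: {p4,p8} | {p3} | {p5} | {p6,p7} | {p9} | {p2} | {p10} — 7 equivalence classes.

7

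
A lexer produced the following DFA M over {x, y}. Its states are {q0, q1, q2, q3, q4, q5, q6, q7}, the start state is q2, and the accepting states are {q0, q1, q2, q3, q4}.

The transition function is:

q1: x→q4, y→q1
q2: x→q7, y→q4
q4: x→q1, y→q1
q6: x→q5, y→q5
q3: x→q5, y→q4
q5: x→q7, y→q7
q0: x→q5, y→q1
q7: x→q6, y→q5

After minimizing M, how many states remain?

3

First remove the unreachable states {q0,q3}; 6 states remain.
Start with accepting vs non-accepting: {q1,q2,q4} | {q5,q6,q7}.
On input x, block {q1,q2,q4} splits into {q1,q4} and {q2}.
No further refinement is possible. Final partition (3 blocks): {q1,q4} | {q5,q6,q7} | {q2}.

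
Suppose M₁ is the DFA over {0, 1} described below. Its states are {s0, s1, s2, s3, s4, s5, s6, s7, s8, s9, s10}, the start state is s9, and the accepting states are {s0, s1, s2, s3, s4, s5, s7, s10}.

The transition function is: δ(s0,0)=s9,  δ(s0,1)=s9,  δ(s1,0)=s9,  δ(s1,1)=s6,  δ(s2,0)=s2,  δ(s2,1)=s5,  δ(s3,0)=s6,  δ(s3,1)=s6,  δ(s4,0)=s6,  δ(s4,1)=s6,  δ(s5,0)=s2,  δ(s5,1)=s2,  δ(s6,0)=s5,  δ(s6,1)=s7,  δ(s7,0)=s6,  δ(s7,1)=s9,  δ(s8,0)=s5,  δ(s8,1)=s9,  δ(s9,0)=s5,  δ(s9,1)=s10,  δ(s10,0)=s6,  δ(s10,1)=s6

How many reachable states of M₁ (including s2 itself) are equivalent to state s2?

States {s0,s1,s3,s4,s8} cannot be reached from the start state, so discard them.
P0 = {s2,s5,s7,s10} | {s6,s9}.
Split {s2,s5,s7,s10} by δ(·,0) → {s2,s5} and {s7,s10}.
Stable partition: {s2,s5} | {s6,s9} | {s7,s10} — 3 equivalence classes.
State s2 belongs to the block {s2,s5}, which has 2 states.

2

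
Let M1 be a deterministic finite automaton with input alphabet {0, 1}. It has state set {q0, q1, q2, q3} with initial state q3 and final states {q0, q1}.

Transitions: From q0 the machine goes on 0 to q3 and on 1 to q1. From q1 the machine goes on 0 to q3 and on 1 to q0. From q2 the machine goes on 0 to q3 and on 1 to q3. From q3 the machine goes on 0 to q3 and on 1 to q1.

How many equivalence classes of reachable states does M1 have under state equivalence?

First remove the unreachable states {q2}; 3 states remain.
Initial partition by acceptance: {q0,q1} | {q3}.
The partition is now stable with 2 blocks: {q0,q1} | {q3}.

2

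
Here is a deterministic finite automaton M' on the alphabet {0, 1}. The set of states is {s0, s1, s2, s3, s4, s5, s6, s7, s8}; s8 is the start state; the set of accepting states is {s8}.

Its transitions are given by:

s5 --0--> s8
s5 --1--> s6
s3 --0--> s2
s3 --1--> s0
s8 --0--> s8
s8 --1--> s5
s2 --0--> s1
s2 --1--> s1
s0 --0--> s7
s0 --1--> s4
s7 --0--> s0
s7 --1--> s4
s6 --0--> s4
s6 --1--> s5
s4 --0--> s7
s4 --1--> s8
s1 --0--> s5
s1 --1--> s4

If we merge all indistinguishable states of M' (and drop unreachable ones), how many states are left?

Reachable states from the start: {s0,s4,s5,s6,s7,s8}. Unreachable: {s1,s2,s3} — drop them.
Start with accepting vs non-accepting: {s8} | {s0,s4,s5,s6,s7}.
On input 0, block {s0,s4,s5,s6,s7} splits into {s0,s4,s6,s7} and {s5}.
On input 1, block {s0,s4,s6,s7} splits into {s0,s7} and {s4} and {s6}.
No further refinement is possible. Final partition (5 blocks): {s8} | {s0,s7} | {s5} | {s4} | {s6}.

5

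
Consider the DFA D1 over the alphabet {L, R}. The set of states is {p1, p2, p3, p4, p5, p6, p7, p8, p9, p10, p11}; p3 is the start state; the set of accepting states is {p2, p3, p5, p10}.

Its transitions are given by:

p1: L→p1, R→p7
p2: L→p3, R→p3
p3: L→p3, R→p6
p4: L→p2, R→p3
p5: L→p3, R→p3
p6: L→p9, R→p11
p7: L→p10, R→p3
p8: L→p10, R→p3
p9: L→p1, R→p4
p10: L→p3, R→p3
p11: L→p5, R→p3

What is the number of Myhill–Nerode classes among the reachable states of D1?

Reachable states from the start: {p1,p2,p3,p4,p5,p6,p7,p9,p10,p11}. Unreachable: {p8} — drop them.
P0 = {p2,p3,p5,p10} | {p1,p4,p6,p7,p9,p11}.
Refine {p2,p3,p5,p10} on symbol R: members go to different blocks, giving {p2,p5,p10} and {p3}.
Split {p1,p4,p6,p7,p9,p11} by δ(·,L) → {p1,p6,p9} and {p4,p7,p11}.
Stable partition: {p2,p5,p10} | {p1,p6,p9} | {p3} | {p4,p7,p11} — 4 equivalence classes.

4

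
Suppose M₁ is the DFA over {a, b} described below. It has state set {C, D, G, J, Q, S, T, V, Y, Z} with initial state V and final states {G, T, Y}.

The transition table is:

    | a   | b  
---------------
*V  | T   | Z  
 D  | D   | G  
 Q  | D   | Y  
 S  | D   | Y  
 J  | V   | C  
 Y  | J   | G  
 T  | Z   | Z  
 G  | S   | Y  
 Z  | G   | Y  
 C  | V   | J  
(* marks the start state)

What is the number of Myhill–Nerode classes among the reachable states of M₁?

8

Reachable states from the start: {C,D,G,J,S,T,V,Y,Z}. Unreachable: {Q} — drop them.
Initial partition by acceptance: {G,T,Y} | {C,D,J,S,V,Z}.
Split {G,T,Y} by δ(·,b) → {G,Y} and {T}.
Split {C,D,J,S,V,Z} by δ(·,a) → {C,D,J,S} and {V} and {Z}.
Refine {C,D,J,S} on symbol a: members go to different blocks, giving {C,J} and {D,S}.
Split {G,Y} by δ(·,a) → {Y} and {G}.
Refine {D,S} on symbol b: members go to different blocks, giving {D} and {S}.
No further refinement is possible. Final partition (8 blocks): {Y} | {C,J} | {T} | {V} | {Z} | {D} | {G} | {S}.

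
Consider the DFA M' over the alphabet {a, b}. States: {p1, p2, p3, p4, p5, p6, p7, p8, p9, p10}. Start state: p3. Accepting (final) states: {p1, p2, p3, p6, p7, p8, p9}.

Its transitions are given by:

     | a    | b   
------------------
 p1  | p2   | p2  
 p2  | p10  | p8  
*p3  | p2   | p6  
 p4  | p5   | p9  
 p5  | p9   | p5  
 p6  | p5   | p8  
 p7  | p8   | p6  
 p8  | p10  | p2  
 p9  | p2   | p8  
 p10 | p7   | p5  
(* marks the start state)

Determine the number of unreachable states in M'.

No path from p3 leads to p1, p4; the other 8 states are all reachable.

2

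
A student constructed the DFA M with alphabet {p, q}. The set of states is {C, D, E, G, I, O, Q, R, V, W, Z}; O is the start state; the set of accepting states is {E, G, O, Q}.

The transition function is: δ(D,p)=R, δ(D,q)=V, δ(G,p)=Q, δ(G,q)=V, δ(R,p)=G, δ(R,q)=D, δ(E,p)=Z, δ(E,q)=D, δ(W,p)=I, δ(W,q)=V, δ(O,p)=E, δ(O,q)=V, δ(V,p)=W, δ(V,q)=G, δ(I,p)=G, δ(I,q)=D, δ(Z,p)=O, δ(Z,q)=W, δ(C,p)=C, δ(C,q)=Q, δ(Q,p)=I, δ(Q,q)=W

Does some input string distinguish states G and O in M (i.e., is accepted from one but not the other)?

No

Reachable states from the start: {D,E,G,I,O,Q,R,V,W,Z}. Unreachable: {C} — drop them.
Start with accepting vs non-accepting: {E,G,O,Q} | {D,I,R,V,W,Z}.
On input p, block {E,G,O,Q} splits into {G,O} and {E,Q}.
On input p, block {D,I,R,V,W,Z} splits into {D,V,W} and {I,R,Z}.
Refine {D,V,W} on symbol p: members go to different blocks, giving {D,W} and {V}.
Stable partition: {G,O} | {D,W} | {E,Q} | {I,R,Z} | {V} — 5 equivalence classes.
G and O lie in the same block of the stable partition, so they are equivalent — no string distinguishes them.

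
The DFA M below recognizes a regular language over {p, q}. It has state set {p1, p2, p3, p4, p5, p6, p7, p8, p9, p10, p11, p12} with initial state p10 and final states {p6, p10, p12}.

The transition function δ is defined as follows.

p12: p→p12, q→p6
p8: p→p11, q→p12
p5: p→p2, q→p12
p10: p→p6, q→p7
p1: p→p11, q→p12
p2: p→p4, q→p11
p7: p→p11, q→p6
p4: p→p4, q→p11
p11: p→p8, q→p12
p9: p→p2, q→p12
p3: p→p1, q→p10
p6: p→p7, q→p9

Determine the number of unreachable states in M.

BFS from p10 reaches {p2, p4, p6, p7, p8, p9, p10, p11, p12}; the 3 state(s) p1, p3, p5 are never visited.

3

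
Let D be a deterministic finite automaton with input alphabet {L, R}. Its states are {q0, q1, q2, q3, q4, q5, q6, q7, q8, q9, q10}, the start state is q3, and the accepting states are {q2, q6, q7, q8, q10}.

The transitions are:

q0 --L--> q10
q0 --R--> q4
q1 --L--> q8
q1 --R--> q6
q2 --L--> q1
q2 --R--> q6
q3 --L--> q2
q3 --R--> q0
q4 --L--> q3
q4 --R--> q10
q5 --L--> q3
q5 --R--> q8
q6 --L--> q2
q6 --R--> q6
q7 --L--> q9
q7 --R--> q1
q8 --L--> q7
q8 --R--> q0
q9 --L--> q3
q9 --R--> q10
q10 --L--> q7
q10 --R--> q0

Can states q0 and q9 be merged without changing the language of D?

No

States {q5} cannot be reached from the start state, so discard them.
Start with accepting vs non-accepting: {q2,q6,q7,q8,q10} | {q0,q1,q3,q4,q9}.
Split {q2,q6,q7,q8,q10} by δ(·,L) → {q6,q8,q10} and {q2,q7}.
Split {q6,q8,q10} by δ(·,R) → {q8,q10} and {q6}.
On input L, block {q0,q1,q3,q4,q9} splits into {q0,q1} and {q4,q9} and {q3}.
Refine {q0,q1} on symbol R: members go to different blocks, giving {q0} and {q1}.
Refine {q2,q7} on symbol L: members go to different blocks, giving {q2} and {q7}.
Stable partition: {q8,q10} | {q0} | {q2} | {q6} | {q4,q9} | {q3} | {q1} | {q7} — 8 equivalence classes.
q0 and q9 end up in different blocks, so they are distinguishable. For instance, the string 'L' is accepted from only q0.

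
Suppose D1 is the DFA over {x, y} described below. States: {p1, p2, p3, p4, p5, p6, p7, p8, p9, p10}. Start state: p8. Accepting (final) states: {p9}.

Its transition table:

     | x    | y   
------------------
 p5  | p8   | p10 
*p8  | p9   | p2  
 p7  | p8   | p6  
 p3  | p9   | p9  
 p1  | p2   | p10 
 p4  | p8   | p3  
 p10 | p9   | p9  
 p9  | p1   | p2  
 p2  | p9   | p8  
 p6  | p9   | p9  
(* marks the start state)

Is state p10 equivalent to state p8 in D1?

States {p3,p4,p5,p6,p7} cannot be reached from the start state, so discard them.
P0 = {p9} | {p1,p2,p8,p10}.
Split {p1,p2,p8,p10} by δ(·,x) → {p2,p8,p10} and {p1}.
On input y, block {p2,p8,p10} splits into {p2,p8} and {p10}.
Stable partition: {p9} | {p2,p8} | {p1} | {p10} — 4 equivalence classes.
p10 and p8 end up in different blocks, so they are distinguishable. For instance, the string 'y' is accepted from only p10.

No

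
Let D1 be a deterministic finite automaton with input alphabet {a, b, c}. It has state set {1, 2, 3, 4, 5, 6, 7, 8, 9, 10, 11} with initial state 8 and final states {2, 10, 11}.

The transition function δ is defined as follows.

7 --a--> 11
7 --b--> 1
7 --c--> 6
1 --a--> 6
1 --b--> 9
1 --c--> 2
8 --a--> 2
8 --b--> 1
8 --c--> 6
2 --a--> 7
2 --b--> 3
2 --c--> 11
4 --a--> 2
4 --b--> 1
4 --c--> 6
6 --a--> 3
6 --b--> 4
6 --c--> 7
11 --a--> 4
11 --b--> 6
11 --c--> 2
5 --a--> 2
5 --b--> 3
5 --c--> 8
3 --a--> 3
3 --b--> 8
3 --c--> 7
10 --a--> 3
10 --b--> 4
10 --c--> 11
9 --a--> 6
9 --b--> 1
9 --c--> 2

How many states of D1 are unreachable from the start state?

Starting at 8 and following transitions, the reachable set is {1, 2, 3, 4, 6, 7, 8, 9, 11}. That leaves 5, 10 unreachable — 2 in total.

2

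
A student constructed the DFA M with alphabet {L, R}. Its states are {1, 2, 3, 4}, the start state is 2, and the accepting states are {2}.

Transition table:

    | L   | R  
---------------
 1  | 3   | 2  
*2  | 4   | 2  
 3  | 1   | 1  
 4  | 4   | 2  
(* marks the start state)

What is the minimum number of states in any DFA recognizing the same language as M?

States {1,3} cannot be reached from the start state, so discard them.
Start with accepting vs non-accepting: {2} | {4}.
Stable partition: {2} | {4} — 2 equivalence classes.

2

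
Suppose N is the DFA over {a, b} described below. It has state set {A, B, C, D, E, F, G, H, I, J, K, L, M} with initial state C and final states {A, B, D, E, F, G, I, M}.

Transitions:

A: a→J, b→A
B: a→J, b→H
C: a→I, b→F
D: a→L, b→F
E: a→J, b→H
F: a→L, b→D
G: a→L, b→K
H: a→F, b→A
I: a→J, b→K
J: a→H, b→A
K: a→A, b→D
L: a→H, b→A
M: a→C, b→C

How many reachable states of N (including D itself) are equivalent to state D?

3

Reachable states from the start: {A,C,D,F,H,I,J,K,L}. Unreachable: {B,E,G,M} — drop them.
Start with accepting vs non-accepting: {A,D,F,I} | {C,H,J,K,L}.
Refine {A,D,F,I} on symbol b: members go to different blocks, giving {A,D,F} and {I}.
Refine {C,H,J,K,L} on symbol a: members go to different blocks, giving {H,K} and {J,L} and {C}.
The partition is now stable with 5 blocks: {A,D,F} | {H,K} | {I} | {J,L} | {C}.
The equivalence class containing D is {A,D,F}, of size 3.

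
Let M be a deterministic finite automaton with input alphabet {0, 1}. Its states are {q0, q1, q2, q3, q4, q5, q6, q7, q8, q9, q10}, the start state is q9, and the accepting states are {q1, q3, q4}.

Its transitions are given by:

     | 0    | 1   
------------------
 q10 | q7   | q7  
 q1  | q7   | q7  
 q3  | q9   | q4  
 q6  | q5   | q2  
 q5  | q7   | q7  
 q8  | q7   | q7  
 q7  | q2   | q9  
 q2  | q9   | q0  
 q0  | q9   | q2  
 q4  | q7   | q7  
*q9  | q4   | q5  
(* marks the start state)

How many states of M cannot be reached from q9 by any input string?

No path from q9 leads to q1, q3, q6, q8, q10; the other 6 states are all reachable.

5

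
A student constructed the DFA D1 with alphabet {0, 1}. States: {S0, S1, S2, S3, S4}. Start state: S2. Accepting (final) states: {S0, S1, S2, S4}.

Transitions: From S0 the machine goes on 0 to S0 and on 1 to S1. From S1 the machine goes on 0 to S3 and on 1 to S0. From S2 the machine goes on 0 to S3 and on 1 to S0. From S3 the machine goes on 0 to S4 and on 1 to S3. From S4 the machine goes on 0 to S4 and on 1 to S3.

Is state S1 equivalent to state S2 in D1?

P0 = {S0,S1,S2,S4} | {S3}.
On input 0, block {S0,S1,S2,S4} splits into {S0,S4} and {S1,S2}.
On input 1, block {S0,S4} splits into {S0} and {S4}.
The partition is now stable with 4 blocks: {S0} | {S3} | {S1,S2} | {S4}.
S1 and S2 lie in the same block of the stable partition, so they are equivalent — no string distinguishes them.

Yes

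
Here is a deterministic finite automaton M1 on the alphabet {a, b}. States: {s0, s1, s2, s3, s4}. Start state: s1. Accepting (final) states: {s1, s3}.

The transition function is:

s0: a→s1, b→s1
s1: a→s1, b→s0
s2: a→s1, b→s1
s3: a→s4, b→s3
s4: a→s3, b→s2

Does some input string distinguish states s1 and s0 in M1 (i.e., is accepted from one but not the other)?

States {s2,s3,s4} cannot be reached from the start state, so discard them.
Start with accepting vs non-accepting: {s1} | {s0}.
Stable partition: {s1} | {s0} — 2 equivalence classes.
s1 and s0 end up in different blocks, so they are distinguishable. For instance, the string 'ε' is accepted from only s1.

Yes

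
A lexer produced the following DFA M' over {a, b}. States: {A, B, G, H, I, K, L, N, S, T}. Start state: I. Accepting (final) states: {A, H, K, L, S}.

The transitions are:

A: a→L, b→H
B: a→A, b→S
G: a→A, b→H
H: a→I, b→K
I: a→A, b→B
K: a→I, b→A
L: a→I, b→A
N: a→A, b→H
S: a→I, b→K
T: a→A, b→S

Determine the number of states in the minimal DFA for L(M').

Reachable states from the start: {A,B,H,I,K,L,S}. Unreachable: {G,N,T} — drop them.
Start with accepting vs non-accepting: {A,H,K,L,S} | {B,I}.
On input a, block {A,H,K,L,S} splits into {H,K,L,S} and {A}.
Split {H,K,L,S} by δ(·,b) → {K,L} and {H,S}.
On input b, block {B,I} splits into {B} and {I}.
No further refinement is possible. Final partition (5 blocks): {K,L} | {B} | {A} | {H,S} | {I}.

5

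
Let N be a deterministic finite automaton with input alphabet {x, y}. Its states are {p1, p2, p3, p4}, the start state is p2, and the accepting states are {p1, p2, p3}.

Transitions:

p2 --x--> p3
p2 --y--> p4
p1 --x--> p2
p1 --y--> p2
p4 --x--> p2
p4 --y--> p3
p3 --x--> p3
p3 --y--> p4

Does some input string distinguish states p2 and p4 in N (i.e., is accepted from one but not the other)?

States {p1} cannot be reached from the start state, so discard them.
Start with accepting vs non-accepting: {p2,p3} | {p4}.
No further refinement is possible. Final partition (2 blocks): {p2,p3} | {p4}.
p2 and p4 end up in different blocks, so they are distinguishable. For instance, the string 'ε' is accepted from only p2.

Yes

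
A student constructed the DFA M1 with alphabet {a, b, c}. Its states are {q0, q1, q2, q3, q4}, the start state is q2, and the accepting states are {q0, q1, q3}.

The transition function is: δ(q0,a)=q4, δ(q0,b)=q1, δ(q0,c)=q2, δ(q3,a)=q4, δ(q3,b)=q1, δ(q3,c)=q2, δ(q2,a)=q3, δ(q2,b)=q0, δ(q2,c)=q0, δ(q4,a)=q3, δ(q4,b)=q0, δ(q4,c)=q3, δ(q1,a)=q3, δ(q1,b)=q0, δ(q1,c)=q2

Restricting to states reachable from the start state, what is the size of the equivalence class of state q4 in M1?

2

All states are reachable from the start state.
P0 = {q0,q1,q3} | {q2,q4}.
Refine {q0,q1,q3} on symbol a: members go to different blocks, giving {q0,q3} and {q1}.
Stable partition: {q0,q3} | {q2,q4} | {q1} — 3 equivalence classes.
State q4 belongs to the block {q2,q4}, which has 2 states.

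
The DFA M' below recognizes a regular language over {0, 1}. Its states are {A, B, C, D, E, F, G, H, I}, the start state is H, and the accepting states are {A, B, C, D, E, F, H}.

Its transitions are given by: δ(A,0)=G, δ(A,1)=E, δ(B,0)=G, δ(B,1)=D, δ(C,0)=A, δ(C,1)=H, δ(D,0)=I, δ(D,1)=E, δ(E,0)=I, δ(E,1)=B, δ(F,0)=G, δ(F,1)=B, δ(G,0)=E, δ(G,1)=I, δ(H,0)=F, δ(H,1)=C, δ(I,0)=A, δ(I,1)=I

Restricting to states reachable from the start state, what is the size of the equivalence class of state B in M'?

Every state is reachable, so we keep all 9.
P0 = {A,B,C,D,E,F,H} | {G,I}.
On input 0, block {A,B,C,D,E,F,H} splits into {A,B,D,E,F} and {C,H}.
No further refinement is possible. Final partition (3 blocks): {A,B,D,E,F} | {G,I} | {C,H}.
The equivalence class containing B is {A,B,D,E,F}, of size 5.

5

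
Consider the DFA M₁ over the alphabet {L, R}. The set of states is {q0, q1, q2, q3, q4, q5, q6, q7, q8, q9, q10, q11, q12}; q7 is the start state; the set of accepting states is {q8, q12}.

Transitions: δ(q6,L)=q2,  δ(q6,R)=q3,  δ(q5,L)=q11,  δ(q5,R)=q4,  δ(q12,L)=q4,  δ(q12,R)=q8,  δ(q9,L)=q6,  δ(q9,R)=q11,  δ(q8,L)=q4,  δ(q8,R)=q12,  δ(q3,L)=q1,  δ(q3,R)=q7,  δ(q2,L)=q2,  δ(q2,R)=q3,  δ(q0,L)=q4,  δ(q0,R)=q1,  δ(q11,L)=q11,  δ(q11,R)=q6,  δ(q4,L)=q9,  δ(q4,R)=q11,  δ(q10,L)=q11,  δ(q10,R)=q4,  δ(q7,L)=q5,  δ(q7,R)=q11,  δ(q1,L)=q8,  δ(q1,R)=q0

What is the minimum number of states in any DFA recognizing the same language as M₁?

10

Reachable states from the start: {q0,q1,q2,q3,q4,q5,q6,q7,q8,q9,q11,q12}. Unreachable: {q10} — drop them.
P0 = {q8,q12} | {q0,q1,q2,q3,q4,q5,q6,q7,q9,q11}.
Refine {q0,q1,q2,q3,q4,q5,q6,q7,q9,q11} on symbol L: members go to different blocks, giving {q0,q2,q3,q4,q5,q6,q7,q9,q11} and {q1}.
Refine {q0,q2,q3,q4,q5,q6,q7,q9,q11} on symbol L: members go to different blocks, giving {q0,q2,q4,q5,q6,q7,q9,q11} and {q3}.
Refine {q0,q2,q4,q5,q6,q7,q9,q11} on symbol R: members go to different blocks, giving {q4,q5,q7,q9,q11} and {q2,q6} and {q0}.
On input L, block {q4,q5,q7,q9,q11} splits into {q4,q5,q7,q11} and {q9}.
Split {q4,q5,q7,q11} by δ(·,L) → {q5,q7,q11} and {q4}.
Refine {q5,q7,q11} on symbol R: members go to different blocks, giving {q5} and {q7} and {q11}.
Stable partition: {q8,q12} | {q5} | {q1} | {q3} | {q2,q6} | {q0} | {q9} | {q4} | {q7} | {q11} — 10 equivalence classes.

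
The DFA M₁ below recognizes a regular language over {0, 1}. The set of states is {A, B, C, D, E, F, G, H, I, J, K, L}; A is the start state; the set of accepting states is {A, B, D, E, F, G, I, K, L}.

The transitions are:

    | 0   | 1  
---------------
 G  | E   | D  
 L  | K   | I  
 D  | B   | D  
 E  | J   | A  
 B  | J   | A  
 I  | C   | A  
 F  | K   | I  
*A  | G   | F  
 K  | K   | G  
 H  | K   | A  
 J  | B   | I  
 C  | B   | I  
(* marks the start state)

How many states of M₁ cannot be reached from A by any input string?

2

BFS from A reaches {A, B, C, D, E, F, G, I, J, K}; the 2 state(s) H, L are never visited.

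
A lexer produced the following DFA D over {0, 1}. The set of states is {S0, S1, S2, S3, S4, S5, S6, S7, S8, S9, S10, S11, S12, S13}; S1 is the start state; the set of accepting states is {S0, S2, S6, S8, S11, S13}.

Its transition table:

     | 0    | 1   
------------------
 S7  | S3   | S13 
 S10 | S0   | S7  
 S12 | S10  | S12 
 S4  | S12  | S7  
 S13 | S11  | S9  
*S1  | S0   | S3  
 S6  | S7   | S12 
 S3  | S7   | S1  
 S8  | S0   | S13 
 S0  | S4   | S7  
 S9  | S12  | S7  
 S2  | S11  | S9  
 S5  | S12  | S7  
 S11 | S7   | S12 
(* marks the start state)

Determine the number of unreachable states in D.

BFS from S1 reaches {S0, S1, S3, S4, S7, S9, S10, S11, S12, S13}; the 4 state(s) S2, S5, S6, S8 are never visited.

4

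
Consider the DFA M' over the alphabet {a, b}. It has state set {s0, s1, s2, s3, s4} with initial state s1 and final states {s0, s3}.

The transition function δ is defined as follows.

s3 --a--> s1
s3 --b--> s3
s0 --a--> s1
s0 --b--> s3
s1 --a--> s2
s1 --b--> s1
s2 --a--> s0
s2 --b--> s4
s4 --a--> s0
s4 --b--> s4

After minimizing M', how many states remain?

3

All states are reachable from the start state.
Initial partition by acceptance: {s0,s3} | {s1,s2,s4}.
Split {s1,s2,s4} by δ(·,a) → {s2,s4} and {s1}.
No further refinement is possible. Final partition (3 blocks): {s0,s3} | {s2,s4} | {s1}.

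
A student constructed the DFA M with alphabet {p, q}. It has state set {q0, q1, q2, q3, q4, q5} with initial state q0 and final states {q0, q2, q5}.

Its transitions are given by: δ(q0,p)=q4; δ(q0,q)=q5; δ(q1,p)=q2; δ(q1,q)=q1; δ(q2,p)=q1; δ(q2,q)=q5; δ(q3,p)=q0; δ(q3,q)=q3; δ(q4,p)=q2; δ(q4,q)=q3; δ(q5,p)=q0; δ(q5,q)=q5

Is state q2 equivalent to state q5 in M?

No

Every state is reachable, so we keep all 6.
Initial partition by acceptance: {q0,q2,q5} | {q1,q3,q4}.
Refine {q0,q2,q5} on symbol p: members go to different blocks, giving {q0,q2} and {q5}.
No further refinement is possible. Final partition (3 blocks): {q0,q2} | {q1,q3,q4} | {q5}.
q2 and q5 end up in different blocks, so they are distinguishable. For instance, the string 'p' is accepted from only q5.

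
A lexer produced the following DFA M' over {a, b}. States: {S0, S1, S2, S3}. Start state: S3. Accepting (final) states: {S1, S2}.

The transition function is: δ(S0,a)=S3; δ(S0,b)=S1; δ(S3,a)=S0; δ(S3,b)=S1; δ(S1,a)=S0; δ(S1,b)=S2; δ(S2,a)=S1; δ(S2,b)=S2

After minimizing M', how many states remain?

3

P0 = {S1,S2} | {S0,S3}.
Refine {S1,S2} on symbol a: members go to different blocks, giving {S1} and {S2}.
Stable partition: {S1} | {S0,S3} | {S2} — 3 equivalence classes.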